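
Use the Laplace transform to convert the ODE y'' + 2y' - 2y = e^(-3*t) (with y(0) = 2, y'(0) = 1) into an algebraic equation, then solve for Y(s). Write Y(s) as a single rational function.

Transform both sides with L{·}.
With L{y''} = s^2 Y - s·y(0) - y'(0) and L{y'} = sY - y(0), with y(0) = 2, y'(0) = 1: the LHS transforms to (s^2 + 2*s - 2)Y - (2*s + 5).
The right side is L{e^(-3*t)} = 1/(s + 3).
So (s^2 + 2*s - 2)Y = 1/(s + 3) + (2*s + 5).
Divide through and combine into a single rational function.

Y(s) = (2*s^2 + 11*s + 16)/(s^3 + 5*s^2 + 4*s - 6)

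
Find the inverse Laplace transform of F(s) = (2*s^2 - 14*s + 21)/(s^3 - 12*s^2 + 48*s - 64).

-3*t^2*exp(4*t)/2 + 2*t*exp(4*t) + 2*exp(4*t)

Factor the denominator: s^3 - 12*s^2 + 48*s - 64 = (s - 4)^3.
Partial fraction decomposition gives [2/(s - 4)] + [2/(s - 4)^2] + [-3/(s - 4)^3].
Invert each term: 2/(s - 4) ↔ 2e^(4t); 2/(s - 4)^2 ↔ 2t·e^(4t); -3/(s - 4)^3 ↔ (-3/2)t^2·e^(4t).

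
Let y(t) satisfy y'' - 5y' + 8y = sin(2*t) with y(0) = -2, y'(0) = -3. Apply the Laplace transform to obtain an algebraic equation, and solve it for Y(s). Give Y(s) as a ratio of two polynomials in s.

Take the Laplace transform of both sides.
With L{y''} = s^2 Y - s·y(0) - y'(0) and L{y'} = sY - y(0), with y(0) = -2, y'(0) = -3: the LHS transforms to (s^2 - 5*s + 8)Y - (-2*s + 7).
The right side is L{sin(2*t)} = 2/(s^2 + 4).
So (s^2 - 5*s + 8)Y = 2/(s^2 + 4) + (-2*s + 7).
Isolate Y and clear denominators.

Y(s) = (-2*s^3 + 7*s^2 - 8*s + 30)/(s^4 - 5*s^3 + 12*s^2 - 20*s + 32)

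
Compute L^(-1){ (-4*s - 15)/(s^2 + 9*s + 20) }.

Factor the denominator: s^2 + 9*s + 20 = (s + 4)*(s + 5).
Partial fraction decomposition gives [-5/(s + 5)] + [1/(s + 4)].
Invert each term: -5/(s + 5) ↔ -5e^(-5t); 1/(s + 4) ↔ e^(-4t).

exp(-4*t) - 5*exp(-5*t)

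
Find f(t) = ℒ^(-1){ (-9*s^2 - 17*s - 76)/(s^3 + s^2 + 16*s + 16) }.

Factor the denominator: s^3 + s^2 + 16*s + 16 = (s + 1)*(s^2 + 16).
Partial fraction decomposition gives [-4/(s + 1)] + [-5*s/(s^2 + 16)] + [-12/(s^2 + 16)].
Invert each term: -4/(s + 1) ↔ -4e^(-t); -5·s/(s^2 + 16) ↔ -5cos(4t); -3·4/(s^2 + 16) ↔ -3sin(4t).

f(t) = -3*sin(4*t) - 5*cos(4*t) - 4*exp(-t)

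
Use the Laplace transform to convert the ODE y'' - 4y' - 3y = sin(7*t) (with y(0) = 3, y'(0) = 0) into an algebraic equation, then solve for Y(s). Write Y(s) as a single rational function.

Apply the Laplace transform to the equation.
The derivative rules (L{y''} = s^2 Y - s·y(0) - y'(0) and L{y'} = sY - y(0), with y(0) = 3, y'(0) = 0) turn the left side into (s^2 - 4*s - 3)Y - (3*s - 12).
The right side is L{sin(7*t)} = 7/(s^2 + 49).
So (s^2 - 4*s - 3)Y = 7/(s^2 + 49) + (3*s - 12).
Solve for Y(s) and write it as one ratio of polynomials.

Y(s) = (3*s^3 - 12*s^2 + 147*s - 581)/(s^4 - 4*s^3 + 46*s^2 - 196*s - 147)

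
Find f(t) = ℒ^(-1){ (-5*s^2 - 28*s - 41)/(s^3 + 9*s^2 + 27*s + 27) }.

f(t) = -t^2*exp(-3*t) + 2*t*exp(-3*t) - 5*exp(-3*t)

Factor the denominator: s^3 + 9*s^2 + 27*s + 27 = (s + 3)^3.
Partial fraction decomposition gives [-5/(s + 3)] + [2/(s + 3)^2] + [-2/(s + 3)^3].
Invert each term: -5/(s + 3) ↔ -5e^(-3t); 2/(s + 3)^2 ↔ 2t·e^(-3t); -2/(s + 3)^3 ↔ (-1)t^2·e^(-3t).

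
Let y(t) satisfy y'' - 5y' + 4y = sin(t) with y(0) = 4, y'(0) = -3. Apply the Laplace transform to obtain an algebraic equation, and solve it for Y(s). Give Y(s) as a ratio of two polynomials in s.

Y(s) = (4*s^3 - 23*s^2 + 4*s - 22)/(s^4 - 5*s^3 + 5*s^2 - 5*s + 4)

Transform both sides with L{·}.
Using L{y''} = s^2 Y - s·y(0) - y'(0) and L{y'} = sY - y(0), with y(0) = 4, y'(0) = -3, the left side becomes (s^2 - 5*s + 4)Y - (4*s - 23).
The right side is L{sin(t)} = 1/(s^2 + 1).
So (s^2 - 5*s + 4)Y = 1/(s^2 + 1) + (4*s - 23).
Divide through and combine into a single rational function.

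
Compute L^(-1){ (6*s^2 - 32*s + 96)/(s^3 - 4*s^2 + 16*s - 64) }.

2*exp(4*t) - 4*sin(4*t) + 4*cos(4*t)

Factor the denominator: s^3 - 4*s^2 + 16*s - 64 = (s - 4)*(s^2 + 16).
Partial fraction decomposition gives [2/(s - 4)] + [4*s/(s^2 + 16)] + [-16/(s^2 + 16)].
Invert each term: 2/(s - 4) ↔ 2e^(4t); 4·s/(s^2 + 16) ↔ 4cos(4t); -4·4/(s^2 + 16) ↔ -4sin(4t).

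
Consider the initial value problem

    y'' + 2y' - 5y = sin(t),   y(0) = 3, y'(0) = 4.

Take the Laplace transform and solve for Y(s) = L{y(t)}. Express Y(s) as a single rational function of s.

Take the Laplace transform of both sides.
With L{y''} = s^2 Y - s·y(0) - y'(0) and L{y'} = sY - y(0), with y(0) = 3, y'(0) = 4: the LHS transforms to (s^2 + 2*s - 5)Y - (3*s + 10).
The right side is L{sin(t)} = 1/(s^2 + 1).
So (s^2 + 2*s - 5)Y = 1/(s^2 + 1) + (3*s + 10).
Isolate Y and clear denominators.

Y(s) = (3*s^3 + 10*s^2 + 3*s + 11)/(s^4 + 2*s^3 - 4*s^2 + 2*s - 5)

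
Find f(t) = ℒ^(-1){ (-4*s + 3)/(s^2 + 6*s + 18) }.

Complete the square in the denominator: s^2 + 6*s + 18 = (s + 3)^2 + 3^2.
Split the numerator to match: -4*s + 3 = -4·(s + 3) + 5·3.
Invert each term: -4·(s + 3)/((s + 3)^2 + 9) ↔ -4e^(-3t)cos(3t); 5·3/((s + 3)^2 + 9) ↔ 5e^(-3t)sin(3t).

f(t) = 5*exp(-3*t)*sin(3*t) - 4*exp(-3*t)*cos(3*t)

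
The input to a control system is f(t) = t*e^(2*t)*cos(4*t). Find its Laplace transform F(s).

L{cos(4t)} = s/(s^2 + 16).
Multiplying by e^(2t) shifts s → s - 2, so L{e^(2*t)*cos(4*t)} = (s - 2)/((s - 2)^2 + 16).
Then apply L{t·g(t)} = -d/ds[G(s)] with G(s) = (s - 2)/((s - 2)^2 + 16):
differentiating 1 time and applying the sign gives (s - 6)*(s + 2)/(s^2 - 4*s + 20)^2.

F(s) = (s - 6)*(s + 2)/(s^2 - 4*s + 20)^2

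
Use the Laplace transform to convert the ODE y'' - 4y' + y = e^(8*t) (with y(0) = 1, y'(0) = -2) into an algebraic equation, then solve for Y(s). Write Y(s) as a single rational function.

Y(s) = (s^2 - 14*s + 49)/(s^3 - 12*s^2 + 33*s - 8)

Apply the Laplace transform to the equation.
Using L{y''} = s^2 Y - s·y(0) - y'(0) and L{y'} = sY - y(0), with y(0) = 1, y'(0) = -2, the left side becomes (s^2 - 4*s + 1)Y - (s - 6).
The right side is L{e^(8*t)} = 1/(s - 8).
So (s^2 - 4*s + 1)Y = 1/(s - 8) + (s - 6).
Divide through and combine into a single rational function.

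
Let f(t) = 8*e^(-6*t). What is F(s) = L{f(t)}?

L{8} = 8/s.
By the first shifting theorem, multiplying by e^(-6t) replaces s with s + 6.

F(s) = 8/(s + 6)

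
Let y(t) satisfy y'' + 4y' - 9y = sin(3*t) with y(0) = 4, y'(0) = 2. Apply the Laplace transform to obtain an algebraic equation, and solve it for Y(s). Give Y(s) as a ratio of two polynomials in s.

Apply the Laplace transform to the equation.
Using L{y''} = s^2 Y - s·y(0) - y'(0) and L{y'} = sY - y(0), with y(0) = 4, y'(0) = 2, the left side becomes (s^2 + 4*s - 9)Y - (4*s + 18).
The right side is L{sin(3*t)} = 3/(s^2 + 9).
So (s^2 + 4*s - 9)Y = 3/(s^2 + 9) + (4*s + 18).
Solve for Y(s) and write it as one ratio of polynomials.

Y(s) = (4*s^3 + 18*s^2 + 36*s + 165)/(s^4 + 4*s^3 + 36*s - 81)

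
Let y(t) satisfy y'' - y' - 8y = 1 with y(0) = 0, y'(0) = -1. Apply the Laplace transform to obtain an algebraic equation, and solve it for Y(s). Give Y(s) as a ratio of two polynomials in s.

Transform both sides with L{·}.
With L{y''} = s^2 Y - s·y(0) - y'(0) and L{y'} = sY - y(0), with y(0) = 0, y'(0) = -1: the LHS transforms to (s^2 - s - 8)Y - (-1).
The right side is L{1} = 1/s.
So (s^2 - s - 8)Y = 1/s + (-1).
Isolate Y and clear denominators.

Y(s) = (-s + 1)/(s^3 - s^2 - 8*s)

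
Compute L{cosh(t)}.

L{cosh(t)} = s/(s^2 - 1).

s/(s^2 - 1)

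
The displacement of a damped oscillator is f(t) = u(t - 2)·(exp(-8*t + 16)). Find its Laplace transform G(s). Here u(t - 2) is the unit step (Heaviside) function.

G(s) = exp(-2*s)/(s + 8)

By the second shifting theorem, L{u(t - c)·g(t - c)} = e^(-cs)·H(s) with c = 2 and H(s) = L{g(t)}.
L{e^(-8t)} = 1/(s + 8).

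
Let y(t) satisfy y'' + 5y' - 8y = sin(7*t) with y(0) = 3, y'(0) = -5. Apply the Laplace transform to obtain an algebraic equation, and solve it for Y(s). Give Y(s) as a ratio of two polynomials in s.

Laplace-transform each side.
With L{y''} = s^2 Y - s·y(0) - y'(0) and L{y'} = sY - y(0), with y(0) = 3, y'(0) = -5: the LHS transforms to (s^2 + 5*s - 8)Y - (3*s + 10).
The right side is L{sin(7*t)} = 7/(s^2 + 49).
So (s^2 + 5*s - 8)Y = 7/(s^2 + 49) + (3*s + 10).
Solve for Y(s) and write it as one ratio of polynomials.

Y(s) = (3*s^3 + 10*s^2 + 147*s + 497)/(s^4 + 5*s^3 + 41*s^2 + 245*s - 392)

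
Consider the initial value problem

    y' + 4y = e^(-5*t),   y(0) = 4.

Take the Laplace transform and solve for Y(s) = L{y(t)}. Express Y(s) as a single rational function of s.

Y(s) = (4*s + 21)/(s^2 + 9*s + 20)

Transform both sides with L{·}.
With L{y'} = sY - y(0) = sY - 4: the LHS transforms to (s + 4)Y - (4).
The right side is L{e^(-5*t)} = 1/(s + 5).
So (s + 4)Y = 1/(s + 5) + (4).
Divide through and combine into a single rational function.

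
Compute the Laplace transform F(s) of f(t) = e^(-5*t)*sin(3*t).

F(s) = 3/((s + 5)^2 + 9)

L{sin(3t)} = 3/(s^2 + 9).
By the first shifting theorem, multiplying by e^(-5t) replaces s with s + 5.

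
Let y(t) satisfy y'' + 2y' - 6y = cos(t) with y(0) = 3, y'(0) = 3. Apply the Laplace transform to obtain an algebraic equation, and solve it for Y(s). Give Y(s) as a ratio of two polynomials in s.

Y(s) = (3*s^3 + 9*s^2 + 4*s + 9)/(s^4 + 2*s^3 - 5*s^2 + 2*s - 6)

Transform both sides with L{·}.
The derivative rules (L{y''} = s^2 Y - s·y(0) - y'(0) and L{y'} = sY - y(0), with y(0) = 3, y'(0) = 3) turn the left side into (s^2 + 2*s - 6)Y - (3*s + 9).
The right side is L{cos(t)} = s/(s^2 + 1).
So (s^2 + 2*s - 6)Y = s/(s^2 + 1) + (3*s + 9).
Isolate Y and clear denominators.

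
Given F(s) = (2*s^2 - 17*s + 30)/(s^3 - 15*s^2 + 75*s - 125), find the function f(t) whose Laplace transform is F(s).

f(t) = -5*t^2*exp(5*t)/2 + 3*t*exp(5*t) + 2*exp(5*t)

Factor the denominator: s^3 - 15*s^2 + 75*s - 125 = (s - 5)^3.
Partial fraction decomposition gives [2/(s - 5)] + [3/(s - 5)^2] + [-5/(s - 5)^3].
Invert each term: 2/(s - 5) ↔ 2e^(5t); 3/(s - 5)^2 ↔ 3t·e^(5t); -5/(s - 5)^3 ↔ (-5/2)t^2·e^(5t).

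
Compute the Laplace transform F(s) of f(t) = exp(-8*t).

L{e^(-8t)} = 1/(s + 8).

F(s) = 1/(s + 8)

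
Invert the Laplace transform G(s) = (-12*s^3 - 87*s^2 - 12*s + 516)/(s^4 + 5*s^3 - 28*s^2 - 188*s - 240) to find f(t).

Factor the denominator: s^4 + 5*s^3 - 28*s^2 - 188*s - 240 = (s - 6)*(s + 2)*(s + 4)*(s + 5).
Partial fraction decomposition gives [3/(s + 5)] + [-3/(s + 4)] + [-6/(s - 6)] + [-6/(s + 2)].
Invert each term: 3/(s + 5) ↔ 3e^(-5t); -3/(s + 4) ↔ -3e^(-4t); -6/(s - 6) ↔ -6e^(6t); -6/(s + 2) ↔ -6e^(-2t).

f(t) = -6*exp(6*t) - 6*exp(-2*t) - 3*exp(-4*t) + 3*exp(-5*t)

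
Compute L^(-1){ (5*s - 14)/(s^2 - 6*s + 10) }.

exp(3*t)*sin(t) + 5*exp(3*t)*cos(t)

Complete the square in the denominator: s^2 - 6*s + 10 = (s - 3)^2 + 1^2.
Split the numerator to match: 5*s - 14 = 5·(s - 3) + 1·1.
Invert each term: 5·(s - 3)/((s - 3)^2 + 1) ↔ 5e^(3t)cos(t); 1·1/((s - 3)^2 + 1) ↔ e^(3t)sin(t).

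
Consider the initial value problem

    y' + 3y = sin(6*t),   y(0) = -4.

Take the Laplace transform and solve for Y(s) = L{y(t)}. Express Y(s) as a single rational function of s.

Y(s) = (-4*s^2 - 138)/(s^3 + 3*s^2 + 36*s + 108)

Take the Laplace transform of both sides.
Using L{y'} = sY - y(0) = sY - (-4), the left side becomes (s + 3)Y - (-4).
The right side is L{sin(6*t)} = 6/(s^2 + 36).
So (s + 3)Y = 6/(s^2 + 36) + (-4).
Divide through and combine into a single rational function.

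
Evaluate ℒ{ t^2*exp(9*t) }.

2/(s - 9)^3

L{e^(9t)} = 1/(s - 9).
Then apply L{t^2·g(t)} = (-1)^2 d^2/ds^2[H(s)] with H(s) = 1/(s - 9):
differentiating 2 times and applying the sign gives 2/(s - 9)^3.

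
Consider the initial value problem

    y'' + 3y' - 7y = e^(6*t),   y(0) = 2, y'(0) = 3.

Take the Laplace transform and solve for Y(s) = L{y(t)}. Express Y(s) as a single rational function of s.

Take the Laplace transform of both sides.
With L{y''} = s^2 Y - s·y(0) - y'(0) and L{y'} = sY - y(0), with y(0) = 2, y'(0) = 3: the LHS transforms to (s^2 + 3*s - 7)Y - (2*s + 9).
The right side is L{e^(6*t)} = 1/(s - 6).
So (s^2 + 3*s - 7)Y = 1/(s - 6) + (2*s + 9).
Divide through and combine into a single rational function.

Y(s) = (2*s^2 - 3*s - 53)/(s^3 - 3*s^2 - 25*s + 42)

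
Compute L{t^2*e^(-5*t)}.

2/(s + 5)^3

L{e^(-5t)} = 1/(s + 5).
Then apply L{t^2·g(t)} = (-1)^2 d^2/ds^2[H(s)] with H(s) = 1/(s + 5):
differentiating 2 times and applying the sign gives 2/(s + 5)^3.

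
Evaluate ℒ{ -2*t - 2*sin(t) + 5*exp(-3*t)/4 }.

-2/(s^2 + 1) + 5/(4*(s + 3)) - 2/s^2

Apply the Laplace transform termwise.
(5/4)·[L{e^(-3t)} = 1/(s + 3)]; (-2)·[L{t} = 1!/s^2 = 1/s^2]; (-2)·[L{sin(t)} = 1/(s^2 + 1)].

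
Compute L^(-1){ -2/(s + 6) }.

Since L{e^(-6t)} = 1/(s + 6), the inverse is exp(-6*t), scaled by -2.

-2*exp(-6*t)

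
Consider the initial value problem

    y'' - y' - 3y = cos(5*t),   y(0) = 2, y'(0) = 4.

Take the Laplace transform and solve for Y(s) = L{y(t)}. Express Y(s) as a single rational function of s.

Y(s) = (2*s^3 + 2*s^2 + 51*s + 50)/(s^4 - s^3 + 22*s^2 - 25*s - 75)

Transform both sides with L{·}.
Using L{y''} = s^2 Y - s·y(0) - y'(0) and L{y'} = sY - y(0), with y(0) = 2, y'(0) = 4, the left side becomes (s^2 - s - 3)Y - (2*s + 2).
The right side is L{cos(5*t)} = s/(s^2 + 25).
So (s^2 - s - 3)Y = s/(s^2 + 25) + (2*s + 2).
Solve for Y(s) and write it as one ratio of polynomials.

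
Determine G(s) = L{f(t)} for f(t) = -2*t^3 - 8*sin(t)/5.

The transform is linear, so treat each term independently.
(-8/5)·[L{sin(t)} = 1/(s^2 + 1)]; (-2)·[L{t^3} = 3!/s^4 = 6/s^4].

G(s) = -8/(5*(s^2 + 1)) - 12/s^4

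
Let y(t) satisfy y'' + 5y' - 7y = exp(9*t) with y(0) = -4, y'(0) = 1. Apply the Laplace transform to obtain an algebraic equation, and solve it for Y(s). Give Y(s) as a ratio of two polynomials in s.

Laplace-transform each side.
The derivative rules (L{y''} = s^2 Y - s·y(0) - y'(0) and L{y'} = sY - y(0), with y(0) = -4, y'(0) = 1) turn the left side into (s^2 + 5*s - 7)Y - (-4*s - 19).
The right side is L{exp(9*t)} = 1/(s - 9).
So (s^2 + 5*s - 7)Y = 1/(s - 9) + (-4*s - 19).
Isolate Y and clear denominators.

Y(s) = (-4*s^2 + 17*s + 172)/(s^3 - 4*s^2 - 52*s + 63)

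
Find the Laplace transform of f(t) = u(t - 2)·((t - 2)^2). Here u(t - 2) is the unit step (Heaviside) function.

2*exp(-2*s)/s^3

By the second shifting theorem, L{u(t - c)·g(t - c)} = e^(-cs)·G(s) with c = 2 and G(s) = L{g(t)}.
L{t^2} = 2!/s^3 = 2/s^3.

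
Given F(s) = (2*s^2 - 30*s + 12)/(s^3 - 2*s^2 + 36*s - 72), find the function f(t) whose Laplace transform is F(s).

f(t) = -exp(2*t) - 4*sin(6*t) + 3*cos(6*t)

Factor the denominator: s^3 - 2*s^2 + 36*s - 72 = (s - 2)*(s^2 + 36).
Partial fraction decomposition gives [-1/(s - 2)] + [3*s/(s^2 + 36)] + [-24/(s^2 + 36)].
Invert each term: -1/(s - 2) ↔ -e^(2t); 3·s/(s^2 + 36) ↔ 3cos(6t); -4·6/(s^2 + 36) ↔ -4sin(6t).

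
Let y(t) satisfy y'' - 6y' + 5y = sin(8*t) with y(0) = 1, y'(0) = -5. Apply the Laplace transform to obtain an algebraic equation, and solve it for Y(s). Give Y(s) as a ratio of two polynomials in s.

Transform both sides with L{·}.
The derivative rules (L{y''} = s^2 Y - s·y(0) - y'(0) and L{y'} = sY - y(0), with y(0) = 1, y'(0) = -5) turn the left side into (s^2 - 6*s + 5)Y - (s - 11).
The right side is L{sin(8*t)} = 8/(s^2 + 64).
So (s^2 - 6*s + 5)Y = 8/(s^2 + 64) + (s - 11).
Isolate Y and clear denominators.

Y(s) = (s^3 - 11*s^2 + 64*s - 696)/(s^4 - 6*s^3 + 69*s^2 - 384*s + 320)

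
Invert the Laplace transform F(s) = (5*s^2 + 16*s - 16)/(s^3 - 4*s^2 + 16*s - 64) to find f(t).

f(t) = 4*exp(4*t) + 5*sin(4*t) + cos(4*t)

Factor the denominator: s^3 - 4*s^2 + 16*s - 64 = (s - 4)*(s^2 + 16).
Partial fraction decomposition gives [4/(s - 4)] + [s/(s^2 + 16)] + [20/(s^2 + 16)].
Invert each term: 4/(s - 4) ↔ 4e^(4t); 1·s/(s^2 + 16) ↔ cos(4t); 5·4/(s^2 + 16) ↔ 5sin(4t).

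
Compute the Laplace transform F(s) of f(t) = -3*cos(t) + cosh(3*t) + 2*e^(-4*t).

By linearity of the Laplace transform, transform each term separately.
(-3)·[L{cos(t)} = s/(s^2 + 1)]; L{cosh(3t)} = s/(s^2 - 9); (2)·[L{e^(-4t)} = 1/(s + 4)].

F(s) = -3*s/(s^2 + 1) + s/(s^2 - 9) + 2/(s + 4)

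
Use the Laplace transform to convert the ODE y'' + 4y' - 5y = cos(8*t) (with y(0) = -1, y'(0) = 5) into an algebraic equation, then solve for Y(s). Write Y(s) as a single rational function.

Y(s) = (-s^3 + s^2 - 63*s + 64)/(s^4 + 4*s^3 + 59*s^2 + 256*s - 320)

Laplace-transform each side.
The derivative rules (L{y''} = s^2 Y - s·y(0) - y'(0) and L{y'} = sY - y(0), with y(0) = -1, y'(0) = 5) turn the left side into (s^2 + 4*s - 5)Y - (-s + 1).
The right side is L{cos(8*t)} = s/(s^2 + 64).
So (s^2 + 4*s - 5)Y = s/(s^2 + 64) + (-s + 1).
Solve for Y(s) and write it as one ratio of polynomials.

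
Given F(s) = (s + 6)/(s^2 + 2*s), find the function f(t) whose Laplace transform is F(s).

f(t) = 3 - 2*exp(-2*t)

Factor the denominator: s^2 + 2*s = s*(s + 2).
Partial fraction decomposition gives [-2/(s + 2)] + [3/s].
Invert each term: -2/(s + 2) ↔ -2e^(-2t); 3/(s - 0) ↔ 3e^(0t).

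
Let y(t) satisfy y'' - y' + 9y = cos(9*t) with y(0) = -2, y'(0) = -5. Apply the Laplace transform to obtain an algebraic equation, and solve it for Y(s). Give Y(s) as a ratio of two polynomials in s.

Y(s) = (-2*s^3 - 3*s^2 - 161*s - 243)/(s^4 - s^3 + 90*s^2 - 81*s + 729)

Laplace-transform each side.
Using L{y''} = s^2 Y - s·y(0) - y'(0) and L{y'} = sY - y(0), with y(0) = -2, y'(0) = -5, the left side becomes (s^2 - s + 9)Y - (-2*s - 3).
The right side is L{cos(9*t)} = s/(s^2 + 81).
So (s^2 - s + 9)Y = s/(s^2 + 81) + (-2*s - 3).
Solve for Y(s) and write it as one ratio of polynomials.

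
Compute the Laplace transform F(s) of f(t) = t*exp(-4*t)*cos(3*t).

F(s) = (s + 1)*(s + 7)/(s^2 + 8*s + 25)^2

L{cos(3t)} = s/(s^2 + 9).
Multiplying by e^(-4t) shifts s → s + 4, so L{exp(-4*t)*cos(3*t)} = (s + 4)/((s + 4)^2 + 9).
Then apply L{t·g(t)} = -d/ds[G(s)] with G(s) = (s + 4)/((s + 4)^2 + 9):
differentiating 1 time and applying the sign gives (s + 1)*(s + 7)/(s^2 + 8*s + 25)^2.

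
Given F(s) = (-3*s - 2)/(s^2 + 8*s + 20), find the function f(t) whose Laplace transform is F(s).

f(t) = 5*exp(-4*t)*sin(2*t) - 3*exp(-4*t)*cos(2*t)

Complete the square in the denominator: s^2 + 8*s + 20 = (s + 4)^2 + 2^2.
Split the numerator to match: -3*s - 2 = -3·(s + 4) + 5·2.
Invert each term: -3·(s + 4)/((s + 4)^2 + 4) ↔ -3e^(-4t)cos(2t); 5·2/((s + 4)^2 + 4) ↔ 5e^(-4t)sin(2t).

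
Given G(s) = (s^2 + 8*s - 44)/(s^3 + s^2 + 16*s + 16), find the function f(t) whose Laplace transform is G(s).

f(t) = sin(4*t) + 4*cos(4*t) - 3*exp(-t)

Factor the denominator: s^3 + s^2 + 16*s + 16 = (s + 1)*(s^2 + 16).
Partial fraction decomposition gives [-3/(s + 1)] + [4*s/(s^2 + 16)] + [4/(s^2 + 16)].
Invert each term: -3/(s + 1) ↔ -3e^(-t); 4·s/(s^2 + 16) ↔ 4cos(4t); 1·4/(s^2 + 16) ↔ sin(4t).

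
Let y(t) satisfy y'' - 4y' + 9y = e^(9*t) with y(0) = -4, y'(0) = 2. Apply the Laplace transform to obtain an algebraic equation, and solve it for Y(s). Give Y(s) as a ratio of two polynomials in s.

Y(s) = (-4*s^2 + 54*s - 161)/(s^3 - 13*s^2 + 45*s - 81)

Apply the Laplace transform to the equation.
With L{y''} = s^2 Y - s·y(0) - y'(0) and L{y'} = sY - y(0), with y(0) = -4, y'(0) = 2: the LHS transforms to (s^2 - 4*s + 9)Y - (-4*s + 18).
The right side is L{e^(9*t)} = 1/(s - 9).
So (s^2 - 4*s + 9)Y = 1/(s - 9) + (-4*s + 18).
Solve for Y(s) and write it as one ratio of polynomials.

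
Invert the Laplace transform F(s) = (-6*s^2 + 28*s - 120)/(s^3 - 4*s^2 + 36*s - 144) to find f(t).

f(t) = -2*exp(4*t) + 2*sin(6*t) - 4*cos(6*t)

Factor the denominator: s^3 - 4*s^2 + 36*s - 144 = (s - 4)*(s^2 + 36).
Partial fraction decomposition gives [-2/(s - 4)] + [-4*s/(s^2 + 36)] + [12/(s^2 + 36)].
Invert each term: -2/(s - 4) ↔ -2e^(4t); -4·s/(s^2 + 36) ↔ -4cos(6t); 2·6/(s^2 + 36) ↔ 2sin(6t).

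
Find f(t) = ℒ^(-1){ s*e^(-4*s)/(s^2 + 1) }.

The factor e^(-4s) signals a time shift by c = 4 (second shifting theorem).
L{cos(t)} = s/(s^2 + 1), so L^-1{s/(s^2 + 1)} = cos(t).
Hence the inverse is u(t - 4) times that function evaluated at t - 4.

f(t) = Heaviside(t - 4)*(cos(t - 4))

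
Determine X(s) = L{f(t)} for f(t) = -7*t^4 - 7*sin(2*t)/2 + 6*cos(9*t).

X(s) = 6*s/(s^2 + 81) - 7/(s^2 + 4) - 168/s^5

Apply the Laplace transform termwise.
(-7/2)·[L{sin(2t)} = 2/(s^2 + 4)]; (-7)·[L{t^4} = 4!/s^5 = 24/s^5]; (6)·[L{cos(9t)} = s/(s^2 + 81)].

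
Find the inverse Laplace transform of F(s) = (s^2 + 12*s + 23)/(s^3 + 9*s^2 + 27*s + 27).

-2*t^2*exp(-3*t) + 6*t*exp(-3*t) + exp(-3*t)

Factor the denominator: s^3 + 9*s^2 + 27*s + 27 = (s + 3)^3.
Partial fraction decomposition gives [1/(s + 3)] + [6/(s + 3)^2] + [-4/(s + 3)^3].
Invert each term: 1/(s + 3) ↔ e^(-3t); 6/(s + 3)^2 ↔ 6t·e^(-3t); -4/(s + 3)^3 ↔ (-2)t^2·e^(-3t).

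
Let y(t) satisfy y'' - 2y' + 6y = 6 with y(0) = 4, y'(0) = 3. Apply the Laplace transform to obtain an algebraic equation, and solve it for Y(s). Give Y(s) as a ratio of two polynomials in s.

Take the Laplace transform of both sides.
With L{y''} = s^2 Y - s·y(0) - y'(0) and L{y'} = sY - y(0), with y(0) = 4, y'(0) = 3: the LHS transforms to (s^2 - 2*s + 6)Y - (4*s - 5).
The right side is L{6} = 6/s.
So (s^2 - 2*s + 6)Y = 6/s + (4*s - 5).
Isolate Y and clear denominators.

Y(s) = (4*s^2 - 5*s + 6)/(s^3 - 2*s^2 + 6*s)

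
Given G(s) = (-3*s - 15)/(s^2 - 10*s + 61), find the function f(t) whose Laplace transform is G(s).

Complete the square in the denominator: s^2 - 10*s + 61 = (s - 5)^2 + 6^2.
Split the numerator to match: -3*s - 15 = -3·(s - 5) - 5·6.
Invert each term: -3·(s - 5)/((s - 5)^2 + 36) ↔ -3e^(5t)cos(6t); -5·6/((s - 5)^2 + 36) ↔ -5e^(5t)sin(6t).

f(t) = -5*exp(5*t)*sin(6*t) - 3*exp(5*t)*cos(6*t)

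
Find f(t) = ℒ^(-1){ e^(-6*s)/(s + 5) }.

f(t) = Heaviside(t - 6)*(exp(-5*t + 30))

The factor e^(-6s) signals a time shift by c = 6 (second shifting theorem).
L{e^(-5t)} = 1/(s + 5), so L^-1{1/(s + 5)} = e^(-5*t).
Hence the inverse is u(t - 6) times that function evaluated at t - 6.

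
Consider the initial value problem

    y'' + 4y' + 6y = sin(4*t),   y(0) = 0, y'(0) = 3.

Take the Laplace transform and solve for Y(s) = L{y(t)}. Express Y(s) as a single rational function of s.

Y(s) = (3*s^2 + 52)/(s^4 + 4*s^3 + 22*s^2 + 64*s + 96)

Transform both sides with L{·}.
The derivative rules (L{y''} = s^2 Y - s·y(0) - y'(0) and L{y'} = sY - y(0), with y(0) = 0, y'(0) = 3) turn the left side into (s^2 + 4*s + 6)Y - (3).
The right side is L{sin(4*t)} = 4/(s^2 + 16).
So (s^2 + 4*s + 6)Y = 4/(s^2 + 16) + (3).
Solve for Y(s) and write it as one ratio of polynomials.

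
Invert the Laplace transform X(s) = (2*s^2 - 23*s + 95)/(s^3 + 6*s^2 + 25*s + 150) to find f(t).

f(t) = -sin(5*t) - 3*cos(5*t) + 5*exp(-6*t)

Factor the denominator: s^3 + 6*s^2 + 25*s + 150 = (s + 6)*(s^2 + 25).
Partial fraction decomposition gives [5/(s + 6)] + [-3*s/(s^2 + 25)] + [-5/(s^2 + 25)].
Invert each term: 5/(s + 6) ↔ 5e^(-6t); -3·s/(s^2 + 25) ↔ -3cos(5t); -1·5/(s^2 + 25) ↔ -sin(5t).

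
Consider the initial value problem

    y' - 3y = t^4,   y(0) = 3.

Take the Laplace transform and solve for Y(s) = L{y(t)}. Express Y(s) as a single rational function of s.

Transform both sides with L{·}.
Using L{y'} = sY - y(0) = sY - 3, the left side becomes (s - 3)Y - (3).
The right side is L{t^4} = 24/s^5.
So (s - 3)Y = 24/s^5 + (3).
Solve for Y(s) and write it as one ratio of polynomials.

Y(s) = (3*s^5 + 24)/(s^6 - 3*s^5)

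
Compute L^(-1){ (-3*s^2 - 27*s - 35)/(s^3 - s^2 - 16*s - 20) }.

Factor the denominator: s^3 - s^2 - 16*s - 20 = (s - 5)*(s + 2)^2.
Partial fraction decomposition gives [2/(s + 2)] + [-1/(s + 2)^2] + [-5/(s - 5)].
Invert each term: 2/(s + 2) ↔ 2e^(-2t); -1/(s + 2)^2 ↔ -t·e^(-2t); -5/(s - 5) ↔ -5e^(5t).

-t*exp(-2*t) - 5*exp(5*t) + 2*exp(-2*t)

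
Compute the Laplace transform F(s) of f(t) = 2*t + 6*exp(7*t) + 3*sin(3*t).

By linearity of the Laplace transform, transform each term separately.
(3)·[L{sin(3t)} = 3/(s^2 + 9)]; (2)·[L{t} = 1!/s^2 = 1/s^2]; (6)·[L{e^(7t)} = 1/(s - 7)].

F(s) = 9/(s^2 + 9) + 6/(s - 7) + 2/s^2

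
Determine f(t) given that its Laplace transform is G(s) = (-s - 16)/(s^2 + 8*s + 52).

f(t) = -2*exp(-4*t)*sin(6*t) - exp(-4*t)*cos(6*t)

Complete the square in the denominator: s^2 + 8*s + 52 = (s + 4)^2 + 6^2.
Split the numerator to match: -s - 16 = -1·(s + 4) - 2·6.
Invert each term: -1·(s + 4)/((s + 4)^2 + 36) ↔ -e^(-4t)cos(6t); -2·6/((s + 4)^2 + 36) ↔ -2e^(-4t)sin(6t).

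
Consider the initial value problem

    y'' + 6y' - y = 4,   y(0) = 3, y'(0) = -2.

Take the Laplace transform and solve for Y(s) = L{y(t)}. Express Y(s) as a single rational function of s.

Y(s) = (3*s^2 + 16*s + 4)/(s^3 + 6*s^2 - s)

Laplace-transform each side.
The derivative rules (L{y''} = s^2 Y - s·y(0) - y'(0) and L{y'} = sY - y(0), with y(0) = 3, y'(0) = -2) turn the left side into (s^2 + 6*s - 1)Y - (3*s + 16).
The right side is L{4} = 4/s.
So (s^2 + 6*s - 1)Y = 4/s + (3*s + 16).
Solve for Y(s) and write it as one ratio of polynomials.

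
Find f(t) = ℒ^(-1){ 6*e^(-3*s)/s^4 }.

f(t) = Heaviside(t - 3)*((t - 3)^3)

The factor e^(-3s) signals a time shift by c = 3 (second shifting theorem).
L{t^3} = 3!/s^4 = 6/s^4, so L^-1{6/s^4} = t^3.
Hence the inverse is u(t - 3) times that function evaluated at t - 3.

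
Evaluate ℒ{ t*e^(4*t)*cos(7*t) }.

L{cos(7t)} = s/(s^2 + 49).
Multiplying by e^(4t) shifts s → s - 4, so L{e^(4*t)*cos(7*t)} = (s - 4)/((s - 4)^2 + 49).
Then apply L{t·g(t)} = -d/ds[G(s)] with G(s) = (s - 4)/((s - 4)^2 + 49):
differentiating 1 time and applying the sign gives (s - 11)*(s + 3)/(s^2 - 8*s + 65)^2.

(s - 11)*(s + 3)/(s^2 - 8*s + 65)^2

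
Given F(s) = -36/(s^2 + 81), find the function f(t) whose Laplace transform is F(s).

f(t) = -4*sin(9*t)

Since L{sin(9t)} = 9/(s^2 + 81), the inverse is sin(9*t), scaled by -4.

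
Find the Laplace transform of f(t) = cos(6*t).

s/(s^2 + 36)

L{cos(6t)} = s/(s^2 + 36).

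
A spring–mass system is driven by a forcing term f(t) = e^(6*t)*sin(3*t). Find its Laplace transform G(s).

G(s) = 3/((s - 6)^2 + 9)

L{sin(3t)} = 3/(s^2 + 9).
By the first shifting theorem, multiplying by e^(6t) replaces s with s - 6.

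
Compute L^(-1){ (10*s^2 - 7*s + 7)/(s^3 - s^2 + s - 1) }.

5*exp(t) - 2*sin(t) + 5*cos(t)

Factor the denominator: s^3 - s^2 + s - 1 = (s - 1)*(s^2 + 1).
Partial fraction decomposition gives [5/(s - 1)] + [5*s/(s^2 + 1)] + [-2/(s^2 + 1)].
Invert each term: 5/(s - 1) ↔ 5e^(t); 5·s/(s^2 + 1) ↔ 5cos(t); -2·1/(s^2 + 1) ↔ -2sin(t).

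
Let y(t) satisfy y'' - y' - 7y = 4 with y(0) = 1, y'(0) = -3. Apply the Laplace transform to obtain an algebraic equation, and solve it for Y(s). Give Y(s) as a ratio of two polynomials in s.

Take the Laplace transform of both sides.
With L{y''} = s^2 Y - s·y(0) - y'(0) and L{y'} = sY - y(0), with y(0) = 1, y'(0) = -3: the LHS transforms to (s^2 - s - 7)Y - (s - 4).
The right side is L{4} = 4/s.
So (s^2 - s - 7)Y = 4/s + (s - 4).
Solve for Y(s) and write it as one ratio of polynomials.

Y(s) = (s^2 - 4*s + 4)/(s^3 - s^2 - 7*s)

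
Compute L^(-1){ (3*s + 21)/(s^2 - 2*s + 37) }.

4*exp(t)*sin(6*t) + 3*exp(t)*cos(6*t)

Complete the square in the denominator: s^2 - 2*s + 37 = (s - 1)^2 + 6^2.
Split the numerator to match: 3*s + 21 = 3·(s - 1) + 4·6.
Invert each term: 3·(s - 1)/((s - 1)^2 + 36) ↔ 3e^(t)cos(6t); 4·6/((s - 1)^2 + 36) ↔ 4e^(t)sin(6t).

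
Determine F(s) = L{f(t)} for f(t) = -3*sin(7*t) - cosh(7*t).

The transform is linear, so treat each term independently.
(-1)·[L{cosh(7t)} = s/(s^2 - 49)]; (-3)·[L{sin(7t)} = 7/(s^2 + 49)].

F(s) = -s/(s^2 - 49) - 21/(s^2 + 49)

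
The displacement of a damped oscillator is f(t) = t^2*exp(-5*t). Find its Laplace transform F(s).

L{t^2} = 2!/s^3 = 2/s^3.
By the first shifting theorem, multiplying by e^(-5t) replaces s with s + 5.

F(s) = 2/(s + 5)^3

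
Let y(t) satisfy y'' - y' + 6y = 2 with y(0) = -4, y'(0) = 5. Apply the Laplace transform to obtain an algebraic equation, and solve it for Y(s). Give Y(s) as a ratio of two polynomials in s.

Y(s) = (-4*s^2 + 9*s + 2)/(s^3 - s^2 + 6*s)

Laplace-transform each side.
With L{y''} = s^2 Y - s·y(0) - y'(0) and L{y'} = sY - y(0), with y(0) = -4, y'(0) = 5: the LHS transforms to (s^2 - s + 6)Y - (-4*s + 9).
The right side is L{2} = 2/s.
So (s^2 - s + 6)Y = 2/s + (-4*s + 9).
Divide through and combine into a single rational function.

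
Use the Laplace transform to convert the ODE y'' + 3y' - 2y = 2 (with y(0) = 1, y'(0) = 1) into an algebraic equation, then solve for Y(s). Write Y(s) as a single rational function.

Take the Laplace transform of both sides.
With L{y''} = s^2 Y - s·y(0) - y'(0) and L{y'} = sY - y(0), with y(0) = 1, y'(0) = 1: the LHS transforms to (s^2 + 3*s - 2)Y - (s + 4).
The right side is L{2} = 2/s.
So (s^2 + 3*s - 2)Y = 2/s + (s + 4).
Solve for Y(s) and write it as one ratio of polynomials.

Y(s) = (s^2 + 4*s + 2)/(s^3 + 3*s^2 - 2*s)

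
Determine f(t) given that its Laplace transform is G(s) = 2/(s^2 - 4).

Since L{sinh(2t)} = 2/(s^2 - 4), the inverse is sinh(2*t).

f(t) = sinh(2*t)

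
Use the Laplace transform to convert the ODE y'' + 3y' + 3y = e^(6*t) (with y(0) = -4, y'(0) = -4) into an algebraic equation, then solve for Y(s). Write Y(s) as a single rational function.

Laplace-transform each side.
With L{y''} = s^2 Y - s·y(0) - y'(0) and L{y'} = sY - y(0), with y(0) = -4, y'(0) = -4: the LHS transforms to (s^2 + 3*s + 3)Y - (-4*s - 16).
The right side is L{e^(6*t)} = 1/(s - 6).
So (s^2 + 3*s + 3)Y = 1/(s - 6) + (-4*s - 16).
Solve for Y(s) and write it as one ratio of polynomials.

Y(s) = (-4*s^2 + 8*s + 97)/(s^3 - 3*s^2 - 15*s - 18)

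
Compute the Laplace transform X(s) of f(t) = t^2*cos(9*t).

L{cos(9t)} = s/(s^2 + 81).
Then apply L{t^2·g(t)} = (-1)^2 d^2/ds^2[G(s)] with G(s) = s/(s^2 + 81):
differentiating 2 times and applying the sign gives 2*s*(s^2 - 243)/(s^2 + 81)^3.

X(s) = 2*s*(s^2 - 243)/(s^2 + 81)^3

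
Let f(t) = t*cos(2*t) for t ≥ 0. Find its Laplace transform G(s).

L{cos(2t)} = s/(s^2 + 4).
Then apply L{t·g(t)} = -d/ds[H(s)] with H(s) = s/(s^2 + 4):
differentiating 1 time and applying the sign gives (s - 2)*(s + 2)/(s^2 + 4)^2.

G(s) = (s - 2)*(s + 2)/(s^2 + 4)^2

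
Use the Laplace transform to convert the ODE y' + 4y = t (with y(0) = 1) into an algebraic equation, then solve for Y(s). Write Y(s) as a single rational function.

Laplace-transform each side.
With L{y'} = sY - y(0) = sY - 1: the LHS transforms to (s + 4)Y - (1).
The right side is L{t} = s^(-2).
So (s + 4)Y = s^(-2) + (1).
Divide through and combine into a single rational function.

Y(s) = (s^2 + 1)/(s^3 + 4*s^2)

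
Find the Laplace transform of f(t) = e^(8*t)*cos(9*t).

L{cos(9t)} = s/(s^2 + 81).
By the first shifting theorem, multiplying by e^(8t) replaces s with s - 8.

(s - 8)/((s - 8)^2 + 81)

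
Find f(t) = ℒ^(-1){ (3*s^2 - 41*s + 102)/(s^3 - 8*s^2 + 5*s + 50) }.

f(t) = -4*t*exp(5*t) - exp(5*t) + 4*exp(-2*t)

Factor the denominator: s^3 - 8*s^2 + 5*s + 50 = (s - 5)^2*(s + 2).
Partial fraction decomposition gives [-1/(s - 5)] + [-4/(s - 5)^2] + [4/(s + 2)].
Invert each term: -1/(s - 5) ↔ -e^(5t); -4/(s - 5)^2 ↔ -4t·e^(5t); 4/(s + 2) ↔ 4e^(-2t).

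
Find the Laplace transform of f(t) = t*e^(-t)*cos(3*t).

L{cos(3t)} = s/(s^2 + 9).
Multiplying by e^(-t) shifts s → s + 1, so L{e^(-t)*cos(3*t)} = (s + 1)/((s + 1)^2 + 9).
Then apply L{t·g(t)} = -d/ds[G(s)] with G(s) = (s + 1)/((s + 1)^2 + 9):
differentiating 1 time and applying the sign gives (s - 2)*(s + 4)/(s^2 + 2*s + 10)^2.

(s - 2)*(s + 4)/(s^2 + 2*s + 10)^2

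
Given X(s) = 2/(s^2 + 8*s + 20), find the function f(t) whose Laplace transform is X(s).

f(t) = exp(-4*t)*sin(2*t)

Rewrite the denominator: s^2 + 8*s + 20 = (s + 4)^2 + 4.
The form in (s + 4) signals a first-shifting-theorem factor e^(-4t).
Since L{sin(2t)} = 2/(s^2 + 4), the inverse is e^(-4*t)*sin(2*t).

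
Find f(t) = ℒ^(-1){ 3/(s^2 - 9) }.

f(t) = sinh(3*t)

Since L{sinh(3t)} = 3/(s^2 - 9), the inverse is sinh(3*t).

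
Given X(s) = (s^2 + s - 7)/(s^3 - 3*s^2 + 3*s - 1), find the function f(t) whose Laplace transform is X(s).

Factor the denominator: s^3 - 3*s^2 + 3*s - 1 = (s - 1)^3.
Partial fraction decomposition gives [1/(s - 1)] + [3/(s - 1)^2] + [-5/(s - 1)^3].
Invert each term: 1/(s - 1) ↔ e^(t); 3/(s - 1)^2 ↔ 3t·e^(t); -5/(s - 1)^3 ↔ (-5/2)t^2·e^(t).

f(t) = -5*t^2*exp(t)/2 + 3*t*exp(t) + exp(t)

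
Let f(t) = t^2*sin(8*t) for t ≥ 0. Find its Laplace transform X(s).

L{sin(8t)} = 8/(s^2 + 64).
Then apply L{t^2·g(t)} = (-1)^2 d^2/ds^2[G(s)] with G(s) = 8/(s^2 + 64):
differentiating 2 times and applying the sign gives 16*(3*s^2 - 64)/(s^2 + 64)^3.

X(s) = 16*(3*s^2 - 64)/(s^2 + 64)^3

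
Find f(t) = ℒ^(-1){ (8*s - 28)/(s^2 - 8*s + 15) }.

Factor the denominator: s^2 - 8*s + 15 = (s - 5)*(s - 3).
Partial fraction decomposition gives [2/(s - 3)] + [6/(s - 5)].
Invert each term: 2/(s - 3) ↔ 2e^(3t); 6/(s - 5) ↔ 6e^(5t).

f(t) = 6*exp(5*t) + 2*exp(3*t)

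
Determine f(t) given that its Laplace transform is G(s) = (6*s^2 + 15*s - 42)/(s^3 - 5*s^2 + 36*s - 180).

f(t) = 3*exp(5*t) + 5*sin(6*t) + 3*cos(6*t)

Factor the denominator: s^3 - 5*s^2 + 36*s - 180 = (s - 5)*(s^2 + 36).
Partial fraction decomposition gives [3/(s - 5)] + [3*s/(s^2 + 36)] + [30/(s^2 + 36)].
Invert each term: 3/(s - 5) ↔ 3e^(5t); 3·s/(s^2 + 36) ↔ 3cos(6t); 5·6/(s^2 + 36) ↔ 5sin(6t).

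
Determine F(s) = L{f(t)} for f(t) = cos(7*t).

L{cos(7t)} = s/(s^2 + 49).

F(s) = s/(s^2 + 49)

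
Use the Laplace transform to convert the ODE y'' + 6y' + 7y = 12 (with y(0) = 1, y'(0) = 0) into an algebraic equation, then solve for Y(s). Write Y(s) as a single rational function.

Y(s) = (s^2 + 6*s + 12)/(s^3 + 6*s^2 + 7*s)

Apply the Laplace transform to the equation.
The derivative rules (L{y''} = s^2 Y - s·y(0) - y'(0) and L{y'} = sY - y(0), with y(0) = 1, y'(0) = 0) turn the left side into (s^2 + 6*s + 7)Y - (s + 6).
The right side is L{12} = 12/s.
So (s^2 + 6*s + 7)Y = 12/s + (s + 6).
Divide through and combine into a single rational function.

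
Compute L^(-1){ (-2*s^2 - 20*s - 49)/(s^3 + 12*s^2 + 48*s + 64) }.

-t^2*exp(-4*t)/2 - 4*t*exp(-4*t) - 2*exp(-4*t)

Factor the denominator: s^3 + 12*s^2 + 48*s + 64 = (s + 4)^3.
Partial fraction decomposition gives [-2/(s + 4)] + [-4/(s + 4)^2] + [-1/(s + 4)^3].
Invert each term: -2/(s + 4) ↔ -2e^(-4t); -4/(s + 4)^2 ↔ -4t·e^(-4t); -1/(s + 4)^3 ↔ (-1/2)t^2·e^(-4t).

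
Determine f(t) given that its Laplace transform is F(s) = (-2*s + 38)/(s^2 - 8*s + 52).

Complete the square in the denominator: s^2 - 8*s + 52 = (s - 4)^2 + 6^2.
Split the numerator to match: -2*s + 38 = -2·(s - 4) + 5·6.
Invert each term: -2·(s - 4)/((s - 4)^2 + 36) ↔ -2e^(4t)cos(6t); 5·6/((s - 4)^2 + 36) ↔ 5e^(4t)sin(6t).

f(t) = 5*exp(4*t)*sin(6*t) - 2*exp(4*t)*cos(6*t)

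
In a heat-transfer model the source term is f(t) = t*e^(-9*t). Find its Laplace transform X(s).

L{e^(-9t)} = 1/(s + 9).
Then apply L{t·g(t)} = -d/ds[G(s)] with G(s) = 1/(s + 9):
differentiating 1 time and applying the sign gives (s + 9)^(-2).

X(s) = (s + 9)^(-2)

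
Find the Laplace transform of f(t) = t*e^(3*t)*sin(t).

2*(s - 3)/(s^2 - 6*s + 10)^2

L{sin(t)} = 1/(s^2 + 1).
Multiplying by e^(3t) shifts s → s - 3, so L{e^(3*t)*sin(t)} = 1/((s - 3)^2 + 1).
Then apply L{t·g(t)} = -d/ds[G(s)] with G(s) = 1/((s - 3)^2 + 1):
differentiating 1 time and applying the sign gives 2*(s - 3)/(s^2 - 6*s + 10)^2.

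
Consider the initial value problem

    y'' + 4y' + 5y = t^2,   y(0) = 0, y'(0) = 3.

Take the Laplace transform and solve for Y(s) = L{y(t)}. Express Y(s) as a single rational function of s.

Y(s) = (3*s^3 + 2)/(s^5 + 4*s^4 + 5*s^3)

Apply the Laplace transform to the equation.
The derivative rules (L{y''} = s^2 Y - s·y(0) - y'(0) and L{y'} = sY - y(0), with y(0) = 0, y'(0) = 3) turn the left side into (s^2 + 4*s + 5)Y - (3).
The right side is L{t^2} = 2/s^3.
So (s^2 + 4*s + 5)Y = 2/s^3 + (3).
Divide through and combine into a single rational function.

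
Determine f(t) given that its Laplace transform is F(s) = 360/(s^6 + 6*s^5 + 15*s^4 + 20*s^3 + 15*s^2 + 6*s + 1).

f(t) = 3*t^5*exp(-t)

Rewrite the denominator: s^6 + 6*s^5 + 15*s^4 + 20*s^3 + 15*s^2 + 6*s + 1 = (s + 1)^6.
The form in (s + 1) signals a first-shifting-theorem factor e^(-t).
Since L{t^5} = 5!/s^6 = 120/s^6, the inverse is t^5*exp(-t), scaled by 3.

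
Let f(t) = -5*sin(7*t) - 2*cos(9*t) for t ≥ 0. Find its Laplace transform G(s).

G(s) = -2*s/(s^2 + 81) - 35/(s^2 + 49)

Apply the Laplace transform termwise.
(-5)·[L{sin(7t)} = 7/(s^2 + 49)]; (-2)·[L{cos(9t)} = s/(s^2 + 81)].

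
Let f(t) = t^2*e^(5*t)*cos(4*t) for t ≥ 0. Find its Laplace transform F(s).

F(s) = 2*(s - 5)*(s^2 - 10*s - 23)/(s^2 - 10*s + 41)^3

L{cos(4t)} = s/(s^2 + 16).
Multiplying by e^(5t) shifts s → s - 5, so L{e^(5*t)*cos(4*t)} = (s - 5)/((s - 5)^2 + 16).
Then apply L{t^2·g(t)} = (-1)^2 d^2/ds^2[G(s)] with G(s) = (s - 5)/((s - 5)^2 + 16):
differentiating 2 times and applying the sign gives 2*(s - 5)*(s^2 - 10*s - 23)/(s^2 - 10*s + 41)^3.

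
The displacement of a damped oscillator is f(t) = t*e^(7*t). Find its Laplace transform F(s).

F(s) = (s - 7)^(-2)

L{e^(7t)} = 1/(s - 7).
Then apply L{t·g(t)} = -d/ds[G(s)] with G(s) = 1/(s - 7):
differentiating 1 time and applying the sign gives (s - 7)^(-2).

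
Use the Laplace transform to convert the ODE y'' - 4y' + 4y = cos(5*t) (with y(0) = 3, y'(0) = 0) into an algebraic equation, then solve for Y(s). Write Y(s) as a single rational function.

Transform both sides with L{·}.
Using L{y''} = s^2 Y - s·y(0) - y'(0) and L{y'} = sY - y(0), with y(0) = 3, y'(0) = 0, the left side becomes (s^2 - 4*s + 4)Y - (3*s - 12).
The right side is L{cos(5*t)} = s/(s^2 + 25).
So (s^2 - 4*s + 4)Y = s/(s^2 + 25) + (3*s - 12).
Divide through and combine into a single rational function.

Y(s) = (3*s^3 - 12*s^2 + 76*s - 300)/(s^4 - 4*s^3 + 29*s^2 - 100*s + 100)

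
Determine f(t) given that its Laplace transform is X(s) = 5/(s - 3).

Since L{e^(3t)} = 1/(s - 3), the inverse is exp(3*t), scaled by 5.

f(t) = 5*exp(3*t)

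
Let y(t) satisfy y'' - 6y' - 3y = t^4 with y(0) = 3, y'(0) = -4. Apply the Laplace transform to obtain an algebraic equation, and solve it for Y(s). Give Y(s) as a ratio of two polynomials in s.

Y(s) = (3*s^6 - 22*s^5 + 24)/(s^7 - 6*s^6 - 3*s^5)

Apply the Laplace transform to the equation.
Using L{y''} = s^2 Y - s·y(0) - y'(0) and L{y'} = sY - y(0), with y(0) = 3, y'(0) = -4, the left side becomes (s^2 - 6*s - 3)Y - (3*s - 22).
The right side is L{t^4} = 24/s^5.
So (s^2 - 6*s - 3)Y = 24/s^5 + (3*s - 22).
Isolate Y and clear denominators.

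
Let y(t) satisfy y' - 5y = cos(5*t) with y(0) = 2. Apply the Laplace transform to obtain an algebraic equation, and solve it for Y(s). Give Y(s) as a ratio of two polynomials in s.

Laplace-transform each side.
With L{y'} = sY - y(0) = sY - 2: the LHS transforms to (s - 5)Y - (2).
The right side is L{cos(5*t)} = s/(s^2 + 25).
So (s - 5)Y = s/(s^2 + 25) + (2).
Solve for Y(s) and write it as one ratio of polynomials.

Y(s) = (2*s^2 + s + 50)/(s^3 - 5*s^2 + 25*s - 125)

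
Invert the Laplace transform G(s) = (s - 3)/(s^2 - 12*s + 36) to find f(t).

f(t) = 3*t*exp(6*t) + exp(6*t)

Factor the denominator: s^2 - 12*s + 36 = (s - 6)^2.
Partial fraction decomposition gives [1/(s - 6)] + [3/(s - 6)^2].
Invert each term: 1/(s - 6) ↔ e^(6t); 3/(s - 6)^2 ↔ 3t·e^(6t).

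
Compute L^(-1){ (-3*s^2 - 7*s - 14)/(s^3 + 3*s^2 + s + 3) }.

Factor the denominator: s^3 + 3*s^2 + s + 3 = (s + 3)*(s^2 + 1).
Partial fraction decomposition gives [-2/(s + 3)] + [-s/(s^2 + 1)] + [-4/(s^2 + 1)].
Invert each term: -2/(s + 3) ↔ -2e^(-3t); -1·s/(s^2 + 1) ↔ -cos(t); -4·1/(s^2 + 1) ↔ -4sin(t).

-4*sin(t) - cos(t) - 2*exp(-3*t)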